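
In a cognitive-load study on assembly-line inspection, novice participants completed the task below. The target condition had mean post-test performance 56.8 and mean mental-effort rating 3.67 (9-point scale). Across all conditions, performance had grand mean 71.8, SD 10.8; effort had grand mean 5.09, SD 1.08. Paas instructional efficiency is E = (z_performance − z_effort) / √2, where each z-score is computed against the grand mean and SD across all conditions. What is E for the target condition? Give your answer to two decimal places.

z_performance = (56.8 − 71.8) / 10.8 = -15.0000 / 10.8 = -1.3889.
z_effort = (3.67 − 5.09) / 1.08 = -1.4200 / 1.08 = -1.3148.
z_P − z_E = -1.3889 − (-1.3148) = -0.0741.
E = -0.0741 / √2 = -0.0741 / 1.41421 = -0.0524 ≈ -0.05.

-0.05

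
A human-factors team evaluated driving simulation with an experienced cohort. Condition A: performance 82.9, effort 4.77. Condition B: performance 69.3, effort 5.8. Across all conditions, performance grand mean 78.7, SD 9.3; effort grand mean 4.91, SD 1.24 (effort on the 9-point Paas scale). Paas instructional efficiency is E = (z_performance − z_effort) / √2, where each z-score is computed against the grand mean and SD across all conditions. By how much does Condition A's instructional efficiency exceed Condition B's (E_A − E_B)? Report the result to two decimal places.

Condition A: z_P = (82.9 − 78.7)/9.3 = 0.4516; z_E = (4.77 − 4.91)/1.24 = -0.1129; E_A = (0.4516 − (-0.1129))/√2 = 0.3992.
Condition B: z_P = (69.3 − 78.7)/9.3 = -1.0108; z_E = (5.8 − 4.91)/1.24 = 0.7177; E_B = (-1.0108 − 0.7177)/√2 = -1.2222.
E_A − E_B = 0.3992 − (-1.2222) = 1.6214 ≈ 1.62.

1.62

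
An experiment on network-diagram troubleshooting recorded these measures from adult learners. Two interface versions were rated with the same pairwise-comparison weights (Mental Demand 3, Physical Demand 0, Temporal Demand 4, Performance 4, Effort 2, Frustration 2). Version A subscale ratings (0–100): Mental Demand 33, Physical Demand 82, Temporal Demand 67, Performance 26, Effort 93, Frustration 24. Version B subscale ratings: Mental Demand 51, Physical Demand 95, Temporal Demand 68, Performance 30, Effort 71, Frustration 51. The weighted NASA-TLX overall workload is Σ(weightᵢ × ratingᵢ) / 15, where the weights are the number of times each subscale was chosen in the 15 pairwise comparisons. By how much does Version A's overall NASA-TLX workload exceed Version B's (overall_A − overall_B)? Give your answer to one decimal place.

Version A weighted sum = 3·33 + 0·82 + 4·67 + 4·26 + 2·93 + 2·24 = 99 + 0 + 268 + 104 + 186 + 48 = 705; overall_A = 705/15 = 47.0000.
Version B weighted sum = 3·51 + 0·95 + 4·68 + 4·30 + 2·71 + 2·51 = 153 + 0 + 272 + 120 + 142 + 102 = 789; overall_B = 789/15 = 52.6000.
Difference = 47.0000 − 52.6000 = -5.6000 ≈ -5.6.

-5.6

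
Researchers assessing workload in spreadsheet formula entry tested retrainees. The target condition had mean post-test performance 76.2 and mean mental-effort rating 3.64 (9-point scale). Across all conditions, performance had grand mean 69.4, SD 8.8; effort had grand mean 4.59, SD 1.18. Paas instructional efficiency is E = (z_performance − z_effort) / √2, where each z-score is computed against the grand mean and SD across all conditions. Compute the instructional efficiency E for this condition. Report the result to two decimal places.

1.12

z_performance = (76.2 − 69.4) / 8.8 = 6.8000 / 8.8 = 0.7727.
z_effort = (3.64 − 4.59) / 1.18 = -0.9500 / 1.18 = -0.8051.
z_P − z_E = 0.7727 − (-0.8051) = 1.5778.
E = 1.5778 / √2 = 1.5778 / 1.41421 = 1.1157 ≈ 1.12.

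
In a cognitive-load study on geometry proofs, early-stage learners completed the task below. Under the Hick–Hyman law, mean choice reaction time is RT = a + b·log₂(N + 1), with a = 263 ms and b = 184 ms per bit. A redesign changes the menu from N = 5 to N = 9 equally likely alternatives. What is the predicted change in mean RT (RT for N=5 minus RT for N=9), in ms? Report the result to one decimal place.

-135.6

RT(5) = 263 + 184·log₂(6) = 263 + 184·2.5850 = 738.6400 ms.
RT(9) = 263 + 184·log₂(10) = 263 + 184·3.3219 = 874.2296 ms.
Difference = 738.6400 − 874.2296 = -135.5896 ≈ -135.6 ms.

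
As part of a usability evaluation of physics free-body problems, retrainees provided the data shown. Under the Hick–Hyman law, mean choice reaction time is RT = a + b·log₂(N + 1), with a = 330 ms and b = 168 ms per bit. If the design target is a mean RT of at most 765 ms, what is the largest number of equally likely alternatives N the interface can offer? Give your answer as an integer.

Set 330 + 168·log₂(N + 1) ≤ 765.
log₂(N + 1) ≤ (765 − 330) / 168 = 2.5893.
N + 1 ≤ 2^2.5893 = 6.0181.
N ≤ 5.0181, so the largest integer N is 5.

5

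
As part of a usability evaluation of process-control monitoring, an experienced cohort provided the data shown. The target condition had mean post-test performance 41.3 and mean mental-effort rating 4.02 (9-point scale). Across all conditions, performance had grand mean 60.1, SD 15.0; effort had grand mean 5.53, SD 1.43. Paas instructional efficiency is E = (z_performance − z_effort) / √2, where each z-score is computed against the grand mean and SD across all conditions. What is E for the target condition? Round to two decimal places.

z_performance = (41.3 − 60.1) / 15.0 = -18.8000 / 15.0 = -1.2533.
z_effort = (4.02 − 5.53) / 1.43 = -1.5100 / 1.43 = -1.0559.
z_P − z_E = -1.2533 − (-1.0559) = -0.1974.
E = -0.1974 / √2 = -0.1974 / 1.41421 = -0.1396 ≈ -0.14.

-0.14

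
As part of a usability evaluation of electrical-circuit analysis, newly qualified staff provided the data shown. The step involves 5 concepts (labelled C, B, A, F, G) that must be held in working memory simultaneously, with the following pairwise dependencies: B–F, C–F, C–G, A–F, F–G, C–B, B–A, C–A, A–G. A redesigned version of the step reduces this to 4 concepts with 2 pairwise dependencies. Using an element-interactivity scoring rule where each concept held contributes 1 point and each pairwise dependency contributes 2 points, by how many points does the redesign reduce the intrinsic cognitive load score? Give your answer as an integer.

Original: 5 × 1 + 9 × 2 = 5 + 18 = 23.
Redesigned: 4 × 1 + 2 × 2 = 4 + 4 = 8.
Reduction = 23 − 8 = 15.

15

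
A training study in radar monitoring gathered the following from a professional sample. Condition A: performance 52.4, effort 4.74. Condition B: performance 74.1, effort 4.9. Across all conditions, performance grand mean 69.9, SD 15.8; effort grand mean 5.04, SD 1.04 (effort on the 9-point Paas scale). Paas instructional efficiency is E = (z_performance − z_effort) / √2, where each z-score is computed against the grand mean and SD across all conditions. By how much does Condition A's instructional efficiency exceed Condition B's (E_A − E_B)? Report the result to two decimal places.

Condition A: z_P = (52.4 − 69.9)/15.8 = -1.1076; z_E = (4.74 − 5.04)/1.04 = -0.2885; E_A = (-1.1076 − (-0.2885))/√2 = -0.5792.
Condition B: z_P = (74.1 − 69.9)/15.8 = 0.2658; z_E = (4.9 − 5.04)/1.04 = -0.1346; E_B = (0.2658 − (-0.1346))/√2 = 0.2831.
E_A − E_B = -0.5792 − 0.2831 = -0.8623 ≈ -0.86.

-0.86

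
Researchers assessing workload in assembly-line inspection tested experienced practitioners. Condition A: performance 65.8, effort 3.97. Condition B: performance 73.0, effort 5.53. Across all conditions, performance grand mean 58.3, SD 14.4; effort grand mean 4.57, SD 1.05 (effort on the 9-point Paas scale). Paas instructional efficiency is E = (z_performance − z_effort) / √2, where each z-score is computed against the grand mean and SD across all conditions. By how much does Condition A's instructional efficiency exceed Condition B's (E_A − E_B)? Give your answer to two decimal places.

Condition A: z_P = (65.8 − 58.3)/14.4 = 0.5208; z_E = (3.97 − 4.57)/1.05 = -0.5714; E_A = (0.5208 − (-0.5714))/√2 = 0.7723.
Condition B: z_P = (73.0 − 58.3)/14.4 = 1.0208; z_E = (5.53 − 4.57)/1.05 = 0.9143; E_B = (1.0208 − 0.9143)/√2 = 0.0753.
E_A − E_B = 0.7723 − 0.0753 = 0.6970 ≈ 0.70.

0.70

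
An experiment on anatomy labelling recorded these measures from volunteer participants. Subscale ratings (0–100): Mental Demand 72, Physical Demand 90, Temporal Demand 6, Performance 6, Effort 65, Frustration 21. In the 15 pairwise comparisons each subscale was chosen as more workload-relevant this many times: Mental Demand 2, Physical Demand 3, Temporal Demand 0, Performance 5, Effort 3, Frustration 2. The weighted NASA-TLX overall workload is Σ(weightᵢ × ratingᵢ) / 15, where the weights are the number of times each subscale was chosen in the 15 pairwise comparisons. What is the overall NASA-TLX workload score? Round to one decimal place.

The tallies are the weights (they sum to 15).
Weighted sum = 2·72 + 3·90 + 0·6 + 5·6 + 3·65 + 2·21
            = 144 + 270 + 0 + 30 + 195 + 42 = 681.
Overall workload = 681 / 15 = 45.4000 ≈ 45.4.

45.4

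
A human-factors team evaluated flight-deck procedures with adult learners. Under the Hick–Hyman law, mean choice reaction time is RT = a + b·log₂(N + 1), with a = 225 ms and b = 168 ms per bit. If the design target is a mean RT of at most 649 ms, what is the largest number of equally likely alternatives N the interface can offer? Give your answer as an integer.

4

Set 225 + 168·log₂(N + 1) ≤ 649.
log₂(N + 1) ≤ (649 − 225) / 168 = 2.5238.
N + 1 ≤ 2^2.5238 = 5.7509.
N ≤ 4.7509, so the largest integer N is 4.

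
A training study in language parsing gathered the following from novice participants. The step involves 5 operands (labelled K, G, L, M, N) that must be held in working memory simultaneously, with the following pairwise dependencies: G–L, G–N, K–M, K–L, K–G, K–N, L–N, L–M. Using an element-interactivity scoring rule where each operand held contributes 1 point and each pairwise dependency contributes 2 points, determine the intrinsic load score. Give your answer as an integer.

21

Count of operands held simultaneously: 5.
Count of pairwise dependencies listed: 8.
Element contribution: 5 × 1 = 5.
Interaction contribution: 8 × 2 = 16.
Intrinsic load = 5 + 16 = 21.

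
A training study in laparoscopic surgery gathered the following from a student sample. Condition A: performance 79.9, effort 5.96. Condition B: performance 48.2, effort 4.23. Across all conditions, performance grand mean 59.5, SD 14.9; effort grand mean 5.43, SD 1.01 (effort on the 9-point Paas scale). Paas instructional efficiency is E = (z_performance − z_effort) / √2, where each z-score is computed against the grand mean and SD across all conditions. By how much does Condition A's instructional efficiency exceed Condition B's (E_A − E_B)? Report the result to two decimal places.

0.29

Condition A: z_P = (79.9 − 59.5)/14.9 = 1.3691; z_E = (5.96 − 5.43)/1.01 = 0.5248; E_A = (1.3691 − 0.5248)/√2 = 0.5970.
Condition B: z_P = (48.2 − 59.5)/14.9 = -0.7584; z_E = (4.23 − 5.43)/1.01 = -1.1881; E_B = (-0.7584 − (-1.1881))/√2 = 0.3038.
E_A − E_B = 0.5970 − 0.3038 = 0.2932 ≈ 0.29.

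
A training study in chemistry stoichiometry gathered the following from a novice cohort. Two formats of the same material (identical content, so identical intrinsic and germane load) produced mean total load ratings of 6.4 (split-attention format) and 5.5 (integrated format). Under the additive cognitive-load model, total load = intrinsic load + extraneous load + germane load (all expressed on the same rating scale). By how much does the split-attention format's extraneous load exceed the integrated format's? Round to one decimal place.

Intrinsic and germane load are equal across formats, so the difference in total load equals the difference in extraneous load.
Extraneous-load difference = 6.4 − 5.5 = 0.9.

0.9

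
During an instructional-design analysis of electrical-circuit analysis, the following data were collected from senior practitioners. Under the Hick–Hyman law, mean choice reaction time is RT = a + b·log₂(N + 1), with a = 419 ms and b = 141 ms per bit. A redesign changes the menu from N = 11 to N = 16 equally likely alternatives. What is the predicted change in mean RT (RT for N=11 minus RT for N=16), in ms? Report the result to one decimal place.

RT(11) = 419 + 141·log₂(12) = 419 + 141·3.5850 = 924.4850 ms.
RT(16) = 419 + 141·log₂(17) = 419 + 141·4.0875 = 995.3375 ms.
Difference = 924.4850 − 995.3375 = -70.8525 ≈ -70.9 ms.

-70.9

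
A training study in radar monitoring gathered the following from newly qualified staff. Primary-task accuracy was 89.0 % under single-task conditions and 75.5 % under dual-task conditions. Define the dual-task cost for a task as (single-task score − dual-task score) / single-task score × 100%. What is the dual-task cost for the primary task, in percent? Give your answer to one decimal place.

Cost = (89.0 − 75.5) / 89.0 × 100%
     = 13.5000 / 89.0 × 100% = 15.1685%.
≈ 15.2%.

15.2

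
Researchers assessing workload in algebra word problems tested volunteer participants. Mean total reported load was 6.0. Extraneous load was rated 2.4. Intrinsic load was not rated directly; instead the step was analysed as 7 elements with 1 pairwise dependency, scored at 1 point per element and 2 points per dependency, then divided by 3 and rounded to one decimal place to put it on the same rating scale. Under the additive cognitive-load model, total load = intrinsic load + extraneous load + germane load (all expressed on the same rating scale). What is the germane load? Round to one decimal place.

Intrinsic (element-interactivity): (7 × 1 + 1 × 2) / 3 = 9 / 3 = 3.0000 → 3.0.
germane load = total − intrinsic − extraneous
             = 6.0 − 3.0 − 2.4 = 0.6.

0.6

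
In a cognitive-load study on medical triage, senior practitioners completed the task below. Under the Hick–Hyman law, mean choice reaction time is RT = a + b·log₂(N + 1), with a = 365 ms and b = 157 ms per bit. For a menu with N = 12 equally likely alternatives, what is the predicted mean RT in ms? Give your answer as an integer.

log₂(12 + 1) = log₂(13) = 3.7004.
RT = 365 + 157 × 3.7004 = 365 + 580.9628 = 945.9628 ms.
≈ 946 ms.

946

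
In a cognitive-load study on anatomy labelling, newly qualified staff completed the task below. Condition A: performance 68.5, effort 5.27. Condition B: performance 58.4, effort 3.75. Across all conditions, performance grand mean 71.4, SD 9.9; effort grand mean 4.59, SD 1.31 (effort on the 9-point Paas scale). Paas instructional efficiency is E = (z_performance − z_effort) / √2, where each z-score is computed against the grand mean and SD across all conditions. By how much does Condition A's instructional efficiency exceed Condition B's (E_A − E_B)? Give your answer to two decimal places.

Condition A: z_P = (68.5 − 71.4)/9.9 = -0.2929; z_E = (5.27 − 4.59)/1.31 = 0.5191; E_A = (-0.2929 − 0.5191)/√2 = -0.5742.
Condition B: z_P = (58.4 − 71.4)/9.9 = -1.3131; z_E = (3.75 − 4.59)/1.31 = -0.6412; E_B = (-1.3131 − (-0.6412))/√2 = -0.4751.
E_A − E_B = -0.5742 − (-0.4751) = -0.0991 ≈ -0.10.

-0.10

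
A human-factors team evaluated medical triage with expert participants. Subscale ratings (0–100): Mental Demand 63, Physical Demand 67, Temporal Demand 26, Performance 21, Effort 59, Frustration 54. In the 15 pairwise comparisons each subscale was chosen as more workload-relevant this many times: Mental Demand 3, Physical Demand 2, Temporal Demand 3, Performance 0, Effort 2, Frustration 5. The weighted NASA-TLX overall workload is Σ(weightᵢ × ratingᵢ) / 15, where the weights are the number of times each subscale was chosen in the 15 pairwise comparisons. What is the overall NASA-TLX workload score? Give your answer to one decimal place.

The tallies are the weights (they sum to 15).
Weighted sum = 3·63 + 2·67 + 3·26 + 0·21 + 2·59 + 5·54
            = 189 + 134 + 78 + 0 + 118 + 270 = 789.
Overall workload = 789 / 15 = 52.6000 ≈ 52.6.

52.6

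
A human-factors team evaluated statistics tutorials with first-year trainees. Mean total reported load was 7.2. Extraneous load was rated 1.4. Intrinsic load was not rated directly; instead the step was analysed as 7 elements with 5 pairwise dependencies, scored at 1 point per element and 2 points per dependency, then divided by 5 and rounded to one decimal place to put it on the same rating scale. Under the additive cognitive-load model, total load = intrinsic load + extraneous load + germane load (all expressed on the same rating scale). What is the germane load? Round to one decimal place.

2.4

Intrinsic (element-interactivity): (7 × 1 + 5 × 2) / 5 = 17 / 5 = 3.4000 → 3.4.
germane load = total − intrinsic − extraneous
             = 7.2 − 3.4 − 1.4 = 2.4.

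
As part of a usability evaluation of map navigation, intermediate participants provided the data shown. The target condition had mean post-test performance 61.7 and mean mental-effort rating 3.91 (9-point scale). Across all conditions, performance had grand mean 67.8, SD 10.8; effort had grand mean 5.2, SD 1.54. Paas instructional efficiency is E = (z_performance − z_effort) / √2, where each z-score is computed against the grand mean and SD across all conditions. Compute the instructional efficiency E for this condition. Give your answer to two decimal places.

z_performance = (61.7 − 67.8) / 10.8 = -6.1000 / 10.8 = -0.5648.
z_effort = (3.91 − 5.2) / 1.54 = -1.2900 / 1.54 = -0.8377.
z_P − z_E = -0.5648 − (-0.8377) = 0.2729.
E = 0.2729 / √2 = 0.2729 / 1.41421 = 0.1930 ≈ 0.19.

0.19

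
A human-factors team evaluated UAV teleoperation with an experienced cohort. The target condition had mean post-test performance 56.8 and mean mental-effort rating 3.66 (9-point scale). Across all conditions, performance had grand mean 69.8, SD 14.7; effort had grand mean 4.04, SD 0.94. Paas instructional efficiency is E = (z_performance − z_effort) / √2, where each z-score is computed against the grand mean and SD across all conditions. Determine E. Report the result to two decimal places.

z_performance = (56.8 − 69.8) / 14.7 = -13.0000 / 14.7 = -0.8844.
z_effort = (3.66 − 4.04) / 0.94 = -0.3800 / 0.94 = -0.4043.
z_P − z_E = -0.8844 − (-0.4043) = -0.4801.
E = -0.4801 / √2 = -0.4801 / 1.41421 = -0.3395 ≈ -0.34.

-0.34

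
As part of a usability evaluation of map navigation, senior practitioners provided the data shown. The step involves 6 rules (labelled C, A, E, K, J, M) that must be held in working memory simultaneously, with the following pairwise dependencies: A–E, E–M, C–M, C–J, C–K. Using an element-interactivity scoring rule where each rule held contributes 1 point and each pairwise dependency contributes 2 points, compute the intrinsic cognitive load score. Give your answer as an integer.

Count of rules held simultaneously: 6.
Count of pairwise dependencies listed: 5.
Element contribution: 6 × 1 = 6.
Interaction contribution: 5 × 2 = 10.
Intrinsic load = 6 + 10 = 16.

16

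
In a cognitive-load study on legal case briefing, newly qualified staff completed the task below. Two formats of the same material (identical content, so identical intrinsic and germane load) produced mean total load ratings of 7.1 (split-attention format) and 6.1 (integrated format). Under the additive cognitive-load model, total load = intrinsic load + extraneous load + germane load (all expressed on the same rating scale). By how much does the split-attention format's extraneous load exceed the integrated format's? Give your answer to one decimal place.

1.0

Intrinsic and germane load are equal across formats, so the difference in total load equals the difference in extraneous load.
Extraneous-load difference = 7.1 − 6.1 = 1.0.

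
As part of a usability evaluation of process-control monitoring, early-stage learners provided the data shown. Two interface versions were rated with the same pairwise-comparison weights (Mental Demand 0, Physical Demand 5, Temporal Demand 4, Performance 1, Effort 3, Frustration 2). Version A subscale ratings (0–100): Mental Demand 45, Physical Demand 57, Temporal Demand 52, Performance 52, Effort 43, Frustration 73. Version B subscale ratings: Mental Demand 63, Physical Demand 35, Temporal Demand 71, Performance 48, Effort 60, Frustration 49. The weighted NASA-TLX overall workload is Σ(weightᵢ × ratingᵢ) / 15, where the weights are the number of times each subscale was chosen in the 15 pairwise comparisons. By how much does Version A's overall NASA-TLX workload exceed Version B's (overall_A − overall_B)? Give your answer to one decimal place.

Version A weighted sum = 0·45 + 5·57 + 4·52 + 1·52 + 3·43 + 2·73 = 0 + 285 + 208 + 52 + 129 + 146 = 820; overall_A = 820/15 = 54.6667.
Version B weighted sum = 0·63 + 5·35 + 4·71 + 1·48 + 3·60 + 2·49 = 0 + 175 + 284 + 48 + 180 + 98 = 785; overall_B = 785/15 = 52.3333.
Difference = 54.6667 − 52.3333 = 2.3334 ≈ 2.3.

2.3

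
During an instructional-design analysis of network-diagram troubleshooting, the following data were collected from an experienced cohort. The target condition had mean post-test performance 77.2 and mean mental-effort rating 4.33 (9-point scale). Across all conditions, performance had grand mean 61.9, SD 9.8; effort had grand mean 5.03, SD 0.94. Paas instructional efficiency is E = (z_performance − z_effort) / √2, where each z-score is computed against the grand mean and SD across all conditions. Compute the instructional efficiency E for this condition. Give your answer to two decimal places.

1.63

z_performance = (77.2 − 61.9) / 9.8 = 15.3000 / 9.8 = 1.5612.
z_effort = (4.33 − 5.03) / 0.94 = -0.7000 / 0.94 = -0.7447.
z_P − z_E = 1.5612 − (-0.7447) = 2.3059.
E = 2.3059 / √2 = 2.3059 / 1.41421 = 1.6305 ≈ 1.63.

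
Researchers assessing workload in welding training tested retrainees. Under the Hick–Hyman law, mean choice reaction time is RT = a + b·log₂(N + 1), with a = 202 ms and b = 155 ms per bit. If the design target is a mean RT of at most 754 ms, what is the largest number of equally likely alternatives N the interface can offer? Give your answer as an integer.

Set 202 + 155·log₂(N + 1) ≤ 754.
log₂(N + 1) ≤ (754 − 202) / 155 = 3.5613.
N + 1 ≤ 2^3.5613 = 11.8048.
N ≤ 10.8048, so the largest integer N is 10.

10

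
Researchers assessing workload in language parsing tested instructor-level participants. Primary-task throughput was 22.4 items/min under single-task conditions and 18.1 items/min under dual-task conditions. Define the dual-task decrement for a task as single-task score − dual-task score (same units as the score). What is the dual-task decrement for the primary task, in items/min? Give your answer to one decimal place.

Decrement = 22.4 − 18.1 = 4.3000 items/min ≈ 4.3 items/min.

4.3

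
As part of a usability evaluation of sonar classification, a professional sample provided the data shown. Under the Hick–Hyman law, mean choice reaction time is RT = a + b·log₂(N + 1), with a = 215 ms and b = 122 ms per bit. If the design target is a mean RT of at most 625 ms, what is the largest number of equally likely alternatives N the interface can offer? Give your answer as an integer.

9

Set 215 + 122·log₂(N + 1) ≤ 625.
log₂(N + 1) ≤ (625 − 215) / 122 = 3.3607.
N + 1 ≤ 2^3.3607 = 10.2724.
N ≤ 9.2724, so the largest integer N is 9.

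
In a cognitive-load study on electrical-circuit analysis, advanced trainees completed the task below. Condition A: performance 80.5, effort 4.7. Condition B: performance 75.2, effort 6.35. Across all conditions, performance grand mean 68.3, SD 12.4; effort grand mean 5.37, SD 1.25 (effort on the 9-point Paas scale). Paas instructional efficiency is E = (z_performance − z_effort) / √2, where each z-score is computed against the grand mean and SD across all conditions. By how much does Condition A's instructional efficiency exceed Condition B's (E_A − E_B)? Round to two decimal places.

1.24

Condition A: z_P = (80.5 − 68.3)/12.4 = 0.9839; z_E = (4.7 − 5.37)/1.25 = -0.5360; E_A = (0.9839 − (-0.5360))/√2 = 1.0747.
Condition B: z_P = (75.2 − 68.3)/12.4 = 0.5565; z_E = (6.35 − 5.37)/1.25 = 0.7840; E_B = (0.5565 − 0.7840)/√2 = -0.1609.
E_A − E_B = 1.0747 − (-0.1609) = 1.2356 ≈ 1.24.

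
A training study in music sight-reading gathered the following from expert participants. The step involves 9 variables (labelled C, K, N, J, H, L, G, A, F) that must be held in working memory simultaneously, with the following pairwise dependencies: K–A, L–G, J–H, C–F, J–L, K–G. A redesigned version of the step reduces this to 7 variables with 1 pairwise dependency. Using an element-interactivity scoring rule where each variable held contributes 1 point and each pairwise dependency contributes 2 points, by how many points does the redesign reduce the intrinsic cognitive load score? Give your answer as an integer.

12

Original: 9 × 1 + 6 × 2 = 9 + 12 = 21.
Redesigned: 7 × 1 + 1 × 2 = 7 + 2 = 9.
Reduction = 21 − 9 = 12.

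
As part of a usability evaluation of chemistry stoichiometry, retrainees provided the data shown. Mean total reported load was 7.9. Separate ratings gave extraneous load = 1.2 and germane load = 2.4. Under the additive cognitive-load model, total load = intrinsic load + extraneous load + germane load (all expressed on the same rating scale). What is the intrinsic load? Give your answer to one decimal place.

intrinsic load = total − extraneous − germane
             = 7.9 − 1.2 − 2.4 = 4.3.

4.3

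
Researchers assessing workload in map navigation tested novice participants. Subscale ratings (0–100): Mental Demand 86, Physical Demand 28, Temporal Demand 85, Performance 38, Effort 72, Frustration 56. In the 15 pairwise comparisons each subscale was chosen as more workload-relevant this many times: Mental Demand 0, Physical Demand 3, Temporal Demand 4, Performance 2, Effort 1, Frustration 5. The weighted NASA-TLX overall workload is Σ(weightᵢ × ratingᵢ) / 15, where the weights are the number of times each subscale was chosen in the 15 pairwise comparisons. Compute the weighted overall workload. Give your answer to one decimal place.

The tallies are the weights (they sum to 15).
Weighted sum = 0·86 + 3·28 + 4·85 + 2·38 + 1·72 + 5·56
            = 0 + 84 + 340 + 76 + 72 + 280 = 852.
Overall workload = 852 / 15 = 56.8000 ≈ 56.8.

56.8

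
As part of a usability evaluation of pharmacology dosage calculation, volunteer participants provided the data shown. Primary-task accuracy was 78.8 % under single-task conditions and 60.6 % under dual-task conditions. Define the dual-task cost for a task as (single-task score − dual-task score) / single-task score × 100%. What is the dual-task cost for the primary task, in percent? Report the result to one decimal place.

23.1

Cost = (78.8 − 60.6) / 78.8 × 100%
     = 18.2000 / 78.8 × 100% = 23.0964%.
≈ 23.1%.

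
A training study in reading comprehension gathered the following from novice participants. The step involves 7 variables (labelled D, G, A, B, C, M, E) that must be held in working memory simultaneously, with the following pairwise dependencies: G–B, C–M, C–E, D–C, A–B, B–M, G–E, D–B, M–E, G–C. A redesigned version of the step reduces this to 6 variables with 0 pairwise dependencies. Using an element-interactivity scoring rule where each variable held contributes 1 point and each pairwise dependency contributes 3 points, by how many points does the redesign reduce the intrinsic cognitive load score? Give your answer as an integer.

Original: 7 × 1 + 10 × 3 = 7 + 30 = 37.
Redesigned: 6 × 1 + 0 × 3 = 6 + 0 = 6.
Reduction = 37 − 6 = 31.

31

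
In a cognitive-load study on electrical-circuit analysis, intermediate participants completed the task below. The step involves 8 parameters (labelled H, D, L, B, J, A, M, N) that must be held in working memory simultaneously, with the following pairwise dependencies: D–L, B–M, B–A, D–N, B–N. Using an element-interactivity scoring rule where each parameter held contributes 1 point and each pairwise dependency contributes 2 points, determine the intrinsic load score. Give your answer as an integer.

18

Count of parameters held simultaneously: 8.
Count of pairwise dependencies listed: 5.
Element contribution: 8 × 1 = 8.
Interaction contribution: 5 × 2 = 10.
Intrinsic load = 8 + 10 = 18.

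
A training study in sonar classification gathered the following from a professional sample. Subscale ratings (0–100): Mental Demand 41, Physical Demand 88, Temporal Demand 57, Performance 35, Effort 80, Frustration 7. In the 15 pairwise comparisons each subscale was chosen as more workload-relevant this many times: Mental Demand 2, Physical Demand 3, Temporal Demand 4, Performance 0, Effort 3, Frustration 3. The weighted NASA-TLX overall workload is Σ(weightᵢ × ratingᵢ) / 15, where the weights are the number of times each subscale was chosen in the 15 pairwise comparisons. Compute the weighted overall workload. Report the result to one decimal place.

55.7

The tallies are the weights (they sum to 15).
Weighted sum = 2·41 + 3·88 + 4·57 + 0·35 + 3·80 + 3·7
            = 82 + 264 + 228 + 0 + 240 + 21 = 835.
Overall workload = 835 / 15 = 55.6667 ≈ 55.7.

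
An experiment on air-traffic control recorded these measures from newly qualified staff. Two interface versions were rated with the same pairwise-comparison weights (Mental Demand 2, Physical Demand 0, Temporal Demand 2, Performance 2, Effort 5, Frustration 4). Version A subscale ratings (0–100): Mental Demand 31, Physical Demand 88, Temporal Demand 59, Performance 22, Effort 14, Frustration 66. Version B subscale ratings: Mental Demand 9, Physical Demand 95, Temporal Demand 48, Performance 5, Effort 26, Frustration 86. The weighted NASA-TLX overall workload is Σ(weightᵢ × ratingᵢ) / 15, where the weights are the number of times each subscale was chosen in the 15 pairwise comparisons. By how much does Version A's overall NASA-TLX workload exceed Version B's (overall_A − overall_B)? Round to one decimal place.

Version A weighted sum = 2·31 + 0·88 + 2·59 + 2·22 + 5·14 + 4·66 = 62 + 0 + 118 + 44 + 70 + 264 = 558; overall_A = 558/15 = 37.2000.
Version B weighted sum = 2·9 + 0·95 + 2·48 + 2·5 + 5·26 + 4·86 = 18 + 0 + 96 + 10 + 130 + 344 = 598; overall_B = 598/15 = 39.8667.
Difference = 37.2000 − 39.8667 = -2.6667 ≈ -2.7.

-2.7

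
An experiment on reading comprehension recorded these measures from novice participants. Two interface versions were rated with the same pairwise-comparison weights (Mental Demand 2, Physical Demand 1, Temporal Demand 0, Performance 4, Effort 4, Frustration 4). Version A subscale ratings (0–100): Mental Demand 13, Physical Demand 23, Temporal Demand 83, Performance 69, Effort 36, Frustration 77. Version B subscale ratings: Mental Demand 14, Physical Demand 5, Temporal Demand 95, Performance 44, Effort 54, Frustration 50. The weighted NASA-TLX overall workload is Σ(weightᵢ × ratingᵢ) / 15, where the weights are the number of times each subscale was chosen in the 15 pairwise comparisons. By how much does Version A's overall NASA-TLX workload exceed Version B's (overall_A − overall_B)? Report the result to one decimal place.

Version A weighted sum = 2·13 + 1·23 + 0·83 + 4·69 + 4·36 + 4·77 = 26 + 23 + 0 + 276 + 144 + 308 = 777; overall_A = 777/15 = 51.8000.
Version B weighted sum = 2·14 + 1·5 + 0·95 + 4·44 + 4·54 + 4·50 = 28 + 5 + 0 + 176 + 216 + 200 = 625; overall_B = 625/15 = 41.6667.
Difference = 51.8000 − 41.6667 = 10.1333 ≈ 10.1.

10.1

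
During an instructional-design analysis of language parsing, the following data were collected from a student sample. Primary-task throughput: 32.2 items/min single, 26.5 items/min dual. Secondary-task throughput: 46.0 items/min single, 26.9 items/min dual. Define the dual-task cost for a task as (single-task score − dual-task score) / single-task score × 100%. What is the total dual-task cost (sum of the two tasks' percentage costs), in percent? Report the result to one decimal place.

Primary cost = (32.2 − 26.5) / 32.2 × 100% = 17.7019%.
Secondary cost = (46.0 − 26.9) / 46.0 × 100% = 41.5217%.
Total = 17.7019% + 41.5217% = 59.2236% ≈ 59.2%.

59.2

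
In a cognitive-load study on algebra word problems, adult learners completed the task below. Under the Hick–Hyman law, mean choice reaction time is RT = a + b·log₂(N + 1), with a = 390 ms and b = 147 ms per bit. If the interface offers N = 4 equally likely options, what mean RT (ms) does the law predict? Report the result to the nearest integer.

731

log₂(4 + 1) = log₂(5) = 2.3219.
RT = 390 + 147 × 2.3219 = 390 + 341.3193 = 731.3193 ms.
≈ 731 ms.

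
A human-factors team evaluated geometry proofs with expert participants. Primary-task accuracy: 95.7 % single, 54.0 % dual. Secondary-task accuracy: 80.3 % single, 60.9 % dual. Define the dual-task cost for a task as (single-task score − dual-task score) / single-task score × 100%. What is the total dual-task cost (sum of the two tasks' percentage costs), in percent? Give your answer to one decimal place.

67.7

Primary cost = (95.7 − 54.0) / 95.7 × 100% = 43.5737%.
Secondary cost = (80.3 − 60.9) / 80.3 × 100% = 24.1594%.
Total = 43.5737% + 24.1594% = 67.7331% ≈ 67.7%.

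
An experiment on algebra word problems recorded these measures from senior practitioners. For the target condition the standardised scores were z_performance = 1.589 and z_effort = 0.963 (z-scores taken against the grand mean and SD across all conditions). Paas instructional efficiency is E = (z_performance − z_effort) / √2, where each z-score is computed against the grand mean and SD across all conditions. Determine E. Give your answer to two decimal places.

z_P − z_E = 1.589 − 0.963 = 0.6260.
E = 0.6260 / √2 = 0.6260 / 1.41421 = 0.4426 ≈ 0.44.

0.44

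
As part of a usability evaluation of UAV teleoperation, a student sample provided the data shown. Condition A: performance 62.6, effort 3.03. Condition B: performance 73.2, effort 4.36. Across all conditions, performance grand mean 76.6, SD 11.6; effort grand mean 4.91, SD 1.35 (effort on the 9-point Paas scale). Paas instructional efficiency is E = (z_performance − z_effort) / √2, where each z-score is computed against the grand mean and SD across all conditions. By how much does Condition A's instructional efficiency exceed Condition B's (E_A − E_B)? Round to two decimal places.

Condition A: z_P = (62.6 − 76.6)/11.6 = -1.2069; z_E = (3.03 − 4.91)/1.35 = -1.3926; E_A = (-1.2069 − (-1.3926))/√2 = 0.1313.
Condition B: z_P = (73.2 − 76.6)/11.6 = -0.2931; z_E = (4.36 − 4.91)/1.35 = -0.4074; E_B = (-0.2931 − (-0.4074))/√2 = 0.0808.
E_A − E_B = 0.1313 − 0.0808 = 0.0505 ≈ 0.05.

0.05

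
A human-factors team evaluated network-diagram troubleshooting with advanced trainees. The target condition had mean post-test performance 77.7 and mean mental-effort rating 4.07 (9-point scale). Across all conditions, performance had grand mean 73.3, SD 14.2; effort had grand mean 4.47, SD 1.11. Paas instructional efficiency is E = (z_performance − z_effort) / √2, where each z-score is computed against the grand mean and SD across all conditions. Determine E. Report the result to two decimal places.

0.47

z_performance = (77.7 − 73.3) / 14.2 = 4.4000 / 14.2 = 0.3099.
z_effort = (4.07 − 4.47) / 1.11 = -0.4000 / 1.11 = -0.3604.
z_P − z_E = 0.3099 − (-0.3604) = 0.6703.
E = 0.6703 / √2 = 0.6703 / 1.41421 = 0.4740 ≈ 0.47.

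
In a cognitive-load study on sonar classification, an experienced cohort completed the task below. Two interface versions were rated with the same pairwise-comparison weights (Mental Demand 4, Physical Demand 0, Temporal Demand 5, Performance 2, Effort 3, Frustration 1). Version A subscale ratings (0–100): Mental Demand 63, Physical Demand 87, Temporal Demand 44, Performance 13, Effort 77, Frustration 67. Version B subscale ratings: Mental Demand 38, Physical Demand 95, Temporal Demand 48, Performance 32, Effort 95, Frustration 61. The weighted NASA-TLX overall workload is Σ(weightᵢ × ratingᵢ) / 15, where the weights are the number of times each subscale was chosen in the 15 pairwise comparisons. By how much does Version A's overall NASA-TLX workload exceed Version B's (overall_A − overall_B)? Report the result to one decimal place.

Version A weighted sum = 4·63 + 0·87 + 5·44 + 2·13 + 3·77 + 1·67 = 252 + 0 + 220 + 26 + 231 + 67 = 796; overall_A = 796/15 = 53.0667.
Version B weighted sum = 4·38 + 0·95 + 5·48 + 2·32 + 3·95 + 1·61 = 152 + 0 + 240 + 64 + 285 + 61 = 802; overall_B = 802/15 = 53.4667.
Difference = 53.0667 − 53.4667 = -0.4000 ≈ -0.4.

-0.4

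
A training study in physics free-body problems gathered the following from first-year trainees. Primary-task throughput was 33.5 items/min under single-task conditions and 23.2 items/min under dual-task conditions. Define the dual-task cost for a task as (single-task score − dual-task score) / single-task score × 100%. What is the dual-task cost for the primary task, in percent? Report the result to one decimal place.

Cost = (33.5 − 23.2) / 33.5 × 100%
     = 10.3000 / 33.5 × 100% = 30.7463%.
≈ 30.7%.

30.7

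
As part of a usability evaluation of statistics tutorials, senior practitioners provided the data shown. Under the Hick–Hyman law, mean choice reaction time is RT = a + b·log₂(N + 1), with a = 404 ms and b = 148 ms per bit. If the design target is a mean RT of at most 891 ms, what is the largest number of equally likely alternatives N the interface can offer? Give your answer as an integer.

Set 404 + 148·log₂(N + 1) ≤ 891.
log₂(N + 1) ≤ (891 − 404) / 148 = 3.2905.
N + 1 ≤ 2^3.2905 = 9.7845.
N ≤ 8.7845, so the largest integer N is 8.

8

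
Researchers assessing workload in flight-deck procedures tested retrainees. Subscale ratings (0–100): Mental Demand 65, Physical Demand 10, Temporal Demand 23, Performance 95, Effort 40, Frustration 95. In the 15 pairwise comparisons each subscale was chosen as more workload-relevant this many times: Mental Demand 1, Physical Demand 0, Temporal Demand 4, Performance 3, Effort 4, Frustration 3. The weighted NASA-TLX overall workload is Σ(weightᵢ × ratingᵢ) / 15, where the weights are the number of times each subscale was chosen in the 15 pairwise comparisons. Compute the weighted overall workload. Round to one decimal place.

The tallies are the weights (they sum to 15).
Weighted sum = 1·65 + 0·10 + 4·23 + 3·95 + 4·40 + 3·95
            = 65 + 0 + 92 + 285 + 160 + 285 = 887.
Overall workload = 887 / 15 = 59.1333 ≈ 59.1.

59.1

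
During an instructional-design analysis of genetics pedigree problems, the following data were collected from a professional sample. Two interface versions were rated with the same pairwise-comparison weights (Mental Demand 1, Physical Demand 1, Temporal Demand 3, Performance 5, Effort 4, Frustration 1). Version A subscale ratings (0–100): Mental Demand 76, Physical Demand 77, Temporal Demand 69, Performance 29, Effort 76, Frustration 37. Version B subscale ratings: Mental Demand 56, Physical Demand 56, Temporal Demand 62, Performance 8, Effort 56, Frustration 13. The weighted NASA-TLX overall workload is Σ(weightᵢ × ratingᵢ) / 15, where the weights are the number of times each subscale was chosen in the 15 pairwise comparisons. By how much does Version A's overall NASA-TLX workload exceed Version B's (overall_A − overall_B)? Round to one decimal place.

18.1

Version A weighted sum = 1·76 + 1·77 + 3·69 + 5·29 + 4·76 + 1·37 = 76 + 77 + 207 + 145 + 304 + 37 = 846; overall_A = 846/15 = 56.4000.
Version B weighted sum = 1·56 + 1·56 + 3·62 + 5·8 + 4·56 + 1·13 = 56 + 56 + 186 + 40 + 224 + 13 = 575; overall_B = 575/15 = 38.3333.
Difference = 56.4000 − 38.3333 = 18.0667 ≈ 18.1.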